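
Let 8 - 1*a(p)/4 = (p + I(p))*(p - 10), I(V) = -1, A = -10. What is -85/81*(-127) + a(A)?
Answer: -57893/81 ≈ -714.73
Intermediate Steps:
a(p) = 32 - 4*(-1 + p)*(-10 + p) (a(p) = 32 - 4*(p - 1)*(p - 10) = 32 - 4*(-1 + p)*(-10 + p))
-85/81*(-127) + a(A) = -85/81*(-127) + (-8 - 4*(-10)² + 44*(-10)) = -85*1/81*(-127) + (-8 - 4*100 - 440) = -85/81*(-127) + (-8 - 400 - 440) = 10795/81 - 848 = -57893/81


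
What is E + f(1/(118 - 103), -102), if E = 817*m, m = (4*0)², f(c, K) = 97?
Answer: 97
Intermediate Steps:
m = 0 (m = 0² = 0)
E = 0 (E = 817*0 = 0)
E + f(1/(118 - 103), -102) = 0 + 97 = 97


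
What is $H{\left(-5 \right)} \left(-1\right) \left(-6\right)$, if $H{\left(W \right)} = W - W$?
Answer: $0$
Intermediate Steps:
$H{\left(W \right)} = 0$
$H{\left(-5 \right)} \left(-1\right) \left(-6\right) = 0 \left(-1\right) \left(-6\right) = 0 \left(-6\right) = 0$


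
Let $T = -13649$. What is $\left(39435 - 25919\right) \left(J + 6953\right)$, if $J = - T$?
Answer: $278456632$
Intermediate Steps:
$J = 13649$ ($J = \left(-1\right) \left(-13649\right) = 13649$)
$\left(39435 - 25919\right) \left(J + 6953\right) = \left(39435 - 25919\right) \left(13649 + 6953\right) = 13516 \cdot 20602 = 278456632$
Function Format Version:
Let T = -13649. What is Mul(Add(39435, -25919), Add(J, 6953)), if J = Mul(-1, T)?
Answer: 278456632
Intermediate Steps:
J = 13649 (J = Mul(-1, -13649) = 13649)
Mul(Add(39435, -25919), Add(J, 6953)) = Mul(Add(39435, -25919), Add(13649, 6953)) = Mul(13516, 20602) = 278456632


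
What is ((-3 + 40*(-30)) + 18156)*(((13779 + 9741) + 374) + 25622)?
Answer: 839444748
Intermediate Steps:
((-3 + 40*(-30)) + 18156)*(((13779 + 9741) + 374) + 25622) = ((-3 - 1200) + 18156)*((23520 + 374) + 25622) = (-1203 + 18156)*(23894 + 25622) = 16953*49516 = 839444748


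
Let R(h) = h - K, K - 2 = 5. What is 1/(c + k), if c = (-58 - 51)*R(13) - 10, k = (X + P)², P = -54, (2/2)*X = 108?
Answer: 1/2252 ≈ 0.00044405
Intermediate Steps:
X = 108
K = 7 (K = 2 + 5 = 7)
k = 2916 (k = (108 - 54)² = 54² = 2916)
R(h) = -7 + h (R(h) = h - 1*7 = h - 7 = -7 + h)
c = -664 (c = (-58 - 51)*(-7 + 13) - 10 = -109*6 - 10 = -654 - 10 = -664)
1/(c + k) = 1/(-664 + 2916) = 1/2252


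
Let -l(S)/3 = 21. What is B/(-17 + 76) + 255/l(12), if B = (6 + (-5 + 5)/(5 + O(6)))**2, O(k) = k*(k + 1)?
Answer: -4259/1239 ≈ -3.4375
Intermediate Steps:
O(k) = k*(1 + k)
l(S) = -63 (l(S) = -3*21 = -63)
B = 36 (B = (6 + (-5 + 5)/(5 + 6*(1 + 6)))**2 = (6 + 0/(5 + 6*7))**2 = (6 + 0/(5 + 42))**2 = (6 + 0/47)**2 = (6 + 0*(1/47))**2 = (6 + 0)**2 = 6**2 = 36)
B/(-17 + 76) + 255/l(12) = 36/(-17 + 76) + 255/(-63) = 36/59 + 255*(-1/63) = 36*(1/59) - 85/21 = 36/59 - 85/21 = -4259/1239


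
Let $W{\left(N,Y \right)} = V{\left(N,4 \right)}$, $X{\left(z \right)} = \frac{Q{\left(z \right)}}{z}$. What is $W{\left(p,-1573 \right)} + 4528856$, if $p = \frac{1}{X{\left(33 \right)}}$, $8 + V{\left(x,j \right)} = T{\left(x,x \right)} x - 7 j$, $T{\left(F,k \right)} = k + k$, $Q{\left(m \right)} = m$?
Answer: $4528822$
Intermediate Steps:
$X{\left(z \right)} = 1$ ($X{\left(z \right)} = \frac{z}{z} = 1$)
$T{\left(F,k \right)} = 2 k$
$V{\left(x,j \right)} = -8 - 7 j + 2 x^{2}$ ($V{\left(x,j \right)} = -8 - \left(7 j - 2 x x\right) = -8 - \left(- 2 x^{2} + 7 j\right) = -8 - 7 j + 2 x^{2}$)
$p = 1$ ($p = 1^{-1} = 1$)
$W{\left(N,Y \right)} = -36 + 2 N^{2}$ ($W{\left(N,Y \right)} = -8 - 28 + 2 N^{2} = -36 + 2 N^{2}$)
$W{\left(p,-1573 \right)} + 4528856 = \left(-36 + 2 \cdot 1^{2}\right) + 4528856 = \left(-36 + 2 \cdot 1\right) + 4528856 = \left(-36 + 2\right) + 4528856 = -34 + 4528856 = 4528822$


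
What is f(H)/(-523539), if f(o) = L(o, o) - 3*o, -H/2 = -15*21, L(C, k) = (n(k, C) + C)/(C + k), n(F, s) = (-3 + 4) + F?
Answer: 2380139/659659140 ≈ 0.0036081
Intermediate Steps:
n(F, s) = 1 + F
L(C, k) = (1 + C + k)/(C + k) (L(C, k) = ((1 + k) + C)/(C + k) = (1 + C + k)/(C + k))
H = 630 (H = -(-30)*21 = -2*(-315) = 630)
f(o) = -3*o + (1 + 2*o)/(2*o) (f(o) = (1 + o + o)/(o + o) - 3*o = (1 + 2*o)/((2*o)) - 3*o = (1/(2*o))*(1 + 2*o) - 3*o = (1 + 2*o)/(2*o) - 3*o = -3*o + (1 + 2*o)/(2*o))
f(H)/(-523539) = (1 + (½)/630 - 3*630)/(-523539) = (1 + (½)*(1/630) - 1890)*(-1/523539) = (1 + 1/1260 - 1890)*(-1/523539) = -2380139/1260*(-1/523539) = 2380139/659659140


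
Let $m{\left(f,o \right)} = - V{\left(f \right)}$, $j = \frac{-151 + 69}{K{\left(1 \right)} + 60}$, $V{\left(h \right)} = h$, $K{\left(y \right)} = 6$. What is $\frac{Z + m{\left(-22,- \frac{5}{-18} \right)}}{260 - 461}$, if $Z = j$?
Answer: $- \frac{685}{6633} \approx -0.10327$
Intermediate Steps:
$j = - \frac{41}{33}$ ($j = \frac{-151 + 69}{6 + 60} = - \frac{82}{66} = \left(-82\right) \frac{1}{66} = - \frac{41}{33} \approx -1.2424$)
$Z = - \frac{41}{33} \approx -1.2424$
$m{\left(f,o \right)} = - f$
$\frac{Z + m{\left(-22,- \frac{5}{-18} \right)}}{260 - 461} = \frac{- \frac{41}{33} - -22}{260 - 461} = \frac{- \frac{41}{33} + 22}{-201} = \frac{685}{33} \left(- \frac{1}{201}\right) = - \frac{685}{6633}$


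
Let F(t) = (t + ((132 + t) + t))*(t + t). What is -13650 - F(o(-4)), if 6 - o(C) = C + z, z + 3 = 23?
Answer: -11610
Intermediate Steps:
z = 20 (z = -3 + 23 = 20)
o(C) = -14 - C (o(C) = 6 - (C + 20) = 6 - (20 + C) = 6 + (-20 - C) = -14 - C)
F(t) = 2*t*(132 + 3*t) (F(t) = (t + (132 + 2*t))*(2*t) = (132 + 3*t)*(2*t) = 2*t*(132 + 3*t))
-13650 - F(o(-4)) = -13650 - 6*(-14 - 1*(-4))*(44 + (-14 - 1*(-4))) = -13650 - 6*(-14 + 4)*(44 + (-14 + 4)) = -13650 - 6*(-10)*(44 - 10) = -13650 - 6*(-10)*34 = -13650 - 1*(-2040) = -13650 + 2040 = -11610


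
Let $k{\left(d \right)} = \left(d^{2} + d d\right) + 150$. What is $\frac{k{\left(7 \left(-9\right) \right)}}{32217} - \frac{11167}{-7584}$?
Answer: $\frac{140368877}{81444576} \approx 1.7235$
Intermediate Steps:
$k{\left(d \right)} = 150 + 2 d^{2}$ ($k{\left(d \right)} = \left(d^{2} + d^{2}\right) + 150 = 2 d^{2} + 150 = 150 + 2 d^{2}$)
$\frac{k{\left(7 \left(-9\right) \right)}}{32217} - \frac{11167}{-7584} = \frac{150 + 2 \left(7 \left(-9\right)\right)^{2}}{32217} - \frac{11167}{-7584} = \left(150 + 2 \left(-63\right)^{2}\right) \frac{1}{32217} - - \frac{11167}{7584} = \left(150 + 2 \cdot 3969\right) \frac{1}{32217} + \frac{11167}{7584} = \left(150 + 7938\right) \frac{1}{32217} + \frac{11167}{7584} = 8088 \cdot \frac{1}{32217} + \frac{11167}{7584} = \frac{2696}{10739} + \frac{11167}{7584} = \frac{140368877}{81444576}$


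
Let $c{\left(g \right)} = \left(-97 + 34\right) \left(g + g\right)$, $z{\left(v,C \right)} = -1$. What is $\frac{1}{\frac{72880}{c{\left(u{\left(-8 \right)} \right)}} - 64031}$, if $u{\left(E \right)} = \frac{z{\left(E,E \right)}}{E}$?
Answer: $- \frac{63}{4325473} \approx -1.4565 \cdot 10^{-5}$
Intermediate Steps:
$u{\left(E \right)} = - \frac{1}{E}$
$c{\left(g \right)} = - 126 g$ ($c{\left(g \right)} = - 63 \cdot 2 g = - 126 g$)
$\frac{1}{\frac{72880}{c{\left(u{\left(-8 \right)} \right)}} - 64031} = \frac{1}{\frac{72880}{\left(-126\right) \left(- \frac{1}{-8}\right)} - 64031} = \frac{1}{\frac{72880}{\left(-126\right) \left(\left(-1\right) \left(- \frac{1}{8}\right)\right)} - 64031} = \frac{1}{\frac{72880}{\left(-126\right) \frac{1}{8}} - 64031} = \frac{1}{\frac{72880}{- \frac{63}{4}} - 64031} = \frac{1}{72880 \left(- \frac{4}{63}\right) - 64031} = \frac{1}{- \frac{291520}{63} - 64031} = \frac{1}{- \frac{4325473}{63}} = - \frac{63}{4325473}$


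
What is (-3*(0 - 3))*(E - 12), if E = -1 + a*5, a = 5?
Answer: 108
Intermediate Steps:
E = 24 (E = -1 + 5*5 = -1 + 25 = 24)
(-3*(0 - 3))*(E - 12) = (-3*(0 - 3))*(24 - 12) = -3*(-3)*12 = 9*12 = 108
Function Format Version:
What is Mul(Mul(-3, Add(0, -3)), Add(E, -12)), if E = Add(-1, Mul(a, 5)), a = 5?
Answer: 108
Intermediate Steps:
E = 24 (E = Add(-1, Mul(5, 5)) = Add(-1, 25) = 24)
Mul(Mul(-3, Add(0, -3)), Add(E, -12)) = Mul(Mul(-3, Add(0, -3)), Add(24, -12)) = Mul(Mul(-3, -3), 12) = Mul(9, 12) = 108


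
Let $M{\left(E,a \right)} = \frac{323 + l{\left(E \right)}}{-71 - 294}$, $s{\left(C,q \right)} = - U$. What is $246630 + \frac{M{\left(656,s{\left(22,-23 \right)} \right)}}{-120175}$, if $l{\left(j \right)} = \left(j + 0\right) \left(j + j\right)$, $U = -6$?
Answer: $\frac{2163629670449}{8772775} \approx 2.4663 \cdot 10^{5}$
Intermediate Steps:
$s{\left(C,q \right)} = 6$ ($s{\left(C,q \right)} = \left(-1\right) \left(-6\right) = 6$)
$l{\left(j \right)} = 2 j^{2}$ ($l{\left(j \right)} = j 2 j = 2 j^{2}$)
$M{\left(E,a \right)} = - \frac{323}{365} - \frac{2 E^{2}}{365}$ ($M{\left(E,a \right)} = \frac{323 + 2 E^{2}}{-71 - 294} = \frac{323 + 2 E^{2}}{-365} = \left(323 + 2 E^{2}\right) \left(- \frac{1}{365}\right) = - \frac{323}{365} - \frac{2 E^{2}}{365}$)
$246630 + \frac{M{\left(656,s{\left(22,-23 \right)} \right)}}{-120175} = 246630 + \frac{- \frac{323}{365} - \frac{2 \cdot 656^{2}}{365}}{-120175} = 246630 + \left(- \frac{323}{365} - \frac{860672}{365}\right) \left(- \frac{1}{120175}\right) = 246630 - - \frac{172199}{8772775} = 246630 + \frac{172199}{8772775} = \frac{2163629670449}{8772775}$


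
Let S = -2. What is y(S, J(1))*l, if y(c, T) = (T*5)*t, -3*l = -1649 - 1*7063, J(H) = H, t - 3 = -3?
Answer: 0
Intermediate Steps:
t = 0 (t = 3 - 3 = 0)
l = 2904 (l = -(-1649 - 1*7063)/3 = -(-1649 - 7063)/3 = -1/3*(-8712) = 2904)
y(c, T) = 0 (y(c, T) = (T*5)*0 = (5*T)*0 = 0)
y(S, J(1))*l = 0*2904 = 0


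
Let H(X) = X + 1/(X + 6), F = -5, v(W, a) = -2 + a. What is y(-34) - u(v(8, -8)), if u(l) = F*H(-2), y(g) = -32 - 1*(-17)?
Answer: -95/4 ≈ -23.750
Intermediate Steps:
y(g) = -15 (y(g) = -32 + 17 = -15)
H(X) = X + 1/(6 + X)
u(l) = 35/4 (u(l) = -5*(1 + (-2)² + 6*(-2))/(6 - 2) = -5*(1 + 4 - 12)/4 = -5*(-7)/4 = -5*(-7/4) = 35/4)
y(-34) - u(v(8, -8)) = -15 - 1*35/4 = -15 - 35/4 = -95/4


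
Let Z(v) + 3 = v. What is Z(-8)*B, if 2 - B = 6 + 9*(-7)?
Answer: -649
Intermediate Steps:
Z(v) = -3 + v
B = 59 (B = 2 - (6 + 9*(-7)) = 2 - (6 - 63) = 2 - 1*(-57) = 2 + 57 = 59)
Z(-8)*B = (-3 - 8)*59 = -11*59 = -649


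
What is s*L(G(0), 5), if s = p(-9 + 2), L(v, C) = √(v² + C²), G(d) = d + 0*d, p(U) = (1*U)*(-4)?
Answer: 140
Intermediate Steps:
p(U) = -4*U (p(U) = U*(-4) = -4*U)
G(d) = d (G(d) = d + 0 = d)
L(v, C) = √(C² + v²)
s = 28 (s = -4*(-9 + 2) = -4*(-7) = 28)
s*L(G(0), 5) = 28*√(5² + 0²) = 28*√(25 + 0) = 28*√25 = 28*5 = 140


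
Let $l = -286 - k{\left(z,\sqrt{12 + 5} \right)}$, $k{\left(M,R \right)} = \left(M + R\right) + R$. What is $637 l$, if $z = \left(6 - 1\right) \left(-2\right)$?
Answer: $-175812 - 1274 \sqrt{17} \approx -1.8106 \cdot 10^{5}$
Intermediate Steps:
$z = -10$ ($z = 5 \left(-2\right) = -10$)
$k{\left(M,R \right)} = M + 2 R$
$l = -276 - 2 \sqrt{17}$ ($l = -286 - \left(-10 + 2 \sqrt{12 + 5}\right) = -286 - \left(-10 + 2 \sqrt{17}\right) = -286 + \left(10 - 2 \sqrt{17}\right) = -276 - 2 \sqrt{17} \approx -284.25$)
$637 l = 637 \left(-276 - 2 \sqrt{17}\right) = -175812 - 1274 \sqrt{17}$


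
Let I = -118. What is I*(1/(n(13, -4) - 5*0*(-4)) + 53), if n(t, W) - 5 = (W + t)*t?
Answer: -381553/61 ≈ -6255.0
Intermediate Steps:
n(t, W) = 5 + t*(W + t) (n(t, W) = 5 + (W + t)*t = 5 + t*(W + t))
I*(1/(n(13, -4) - 5*0*(-4)) + 53) = -118*(1/((5 + 13² - 4*13) - 5*0*(-4)) + 53) = -118*(1/((5 + 169 - 52) + 0*(-4)) + 53) = -118*(1/(122 + 0) + 53) = -118*(1/122 + 53) = -118*6467/122 = -381553/61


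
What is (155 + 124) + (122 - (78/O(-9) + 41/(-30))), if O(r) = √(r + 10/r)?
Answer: 12071/30 + 18*I*√91/7 ≈ 402.37 + 24.53*I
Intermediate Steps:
(155 + 124) + (122 - (78/O(-9) + 41/(-30))) = (155 + 124) + (122 - (78/(√(-9 + 10/(-9))) + 41/(-30))) = 279 + (122 - (78/(√(-9 + 10*(-⅑))) + 41*(-1/30))) = 279 + (122 - (78/(√(-9 - 10/9)) - 41/30)) = 279 + (122 - (78/(√(-91/9)) - 41/30)) = 279 + (122 - (78/((I*√91/3)) - 41/30)) = 279 + (122 - (78*(-3*I*√91/91) - 41/30)) = 279 + (122 - (-18*I*√91/7 - 41/30)) = 279 + (122 - (-41/30 - 18*I*√91/7)) = 279 + (122 + (41/30 + 18*I*√91/7)) = 279 + (3701/30 + 18*I*√91/7) = 12071/30 + 18*I*√91/7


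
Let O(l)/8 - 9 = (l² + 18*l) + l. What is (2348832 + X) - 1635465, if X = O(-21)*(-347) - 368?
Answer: 571423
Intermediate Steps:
O(l) = 72 + 8*l² + 152*l (O(l) = 72 + 8*((l² + 18*l) + l) = 72 + 8*(l² + 19*l) = 72 + (8*l² + 152*l) = 72 + 8*l² + 152*l)
X = -141944 (X = (72 + 8*(-21)² + 152*(-21))*(-347) - 368 = (72 + 8*441 - 3192)*(-347) - 368 = (72 + 3528 - 3192)*(-347) - 368 = 408*(-347) - 368 = -141576 - 368 = -141944)
(2348832 + X) - 1635465 = (2348832 - 141944) - 1635465 = 2206888 - 1635465 = 571423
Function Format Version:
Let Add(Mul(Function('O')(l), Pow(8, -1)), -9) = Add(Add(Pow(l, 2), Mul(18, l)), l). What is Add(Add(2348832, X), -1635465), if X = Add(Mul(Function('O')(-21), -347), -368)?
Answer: 571423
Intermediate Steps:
Function('O')(l) = Add(72, Mul(8, Pow(l, 2)), Mul(152, l)) (Function('O')(l) = Add(72, Mul(8, Add(Add(Pow(l, 2), Mul(18, l)), l))) = Add(72, Mul(8, Add(Pow(l, 2), Mul(19, l)))) = Add(72, Add(Mul(8, Pow(l, 2)), Mul(152, l))) = Add(72, Mul(8, Pow(l, 2)), Mul(152, l)))
X = -141944 (X = Add(Mul(Add(72, Mul(8, Pow(-21, 2)), Mul(152, -21)), -347), -368) = Add(Mul(Add(72, Mul(8, 441), -3192), -347), -368) = Add(Mul(Add(72, 3528, -3192), -347), -368) = Add(Mul(408, -347), -368) = Add(-141576, -368) = -141944)
Add(Add(2348832, X), -1635465) = Add(Add(2348832, -141944), -1635465) = Add(2206888, -1635465) = 571423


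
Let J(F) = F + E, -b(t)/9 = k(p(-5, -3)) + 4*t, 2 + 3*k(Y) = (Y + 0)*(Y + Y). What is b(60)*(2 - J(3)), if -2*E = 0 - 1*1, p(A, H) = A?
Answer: 3456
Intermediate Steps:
k(Y) = -⅔ + 2*Y²/3 (k(Y) = -⅔ + ((Y + 0)*(Y + Y))/3 = -⅔ + (Y*(2*Y))/3 = -⅔ + (2*Y²)/3 = -⅔ + 2*Y²/3)
b(t) = -144 - 36*t (b(t) = -9*((-⅔ + (⅔)*(-5)²) + 4*t) = -9*((-⅔ + (⅔)*25) + 4*t) = -9*((-⅔ + 50/3) + 4*t) = -9*(16 + 4*t) = -144 - 36*t)
E = ½ (E = -(0 - 1*1)/2 = -(0 - 1)/2 = -½*(-1) = ½ ≈ 0.50000)
J(F) = ½ + F (J(F) = F + ½ = ½ + F)
b(60)*(2 - J(3)) = (-144 - 36*60)*(2 - (½ + 3)) = (-144 - 2160)*(2 - 1*7/2) = -2304*(2 - 7/2) = -2304*(-3/2) = 3456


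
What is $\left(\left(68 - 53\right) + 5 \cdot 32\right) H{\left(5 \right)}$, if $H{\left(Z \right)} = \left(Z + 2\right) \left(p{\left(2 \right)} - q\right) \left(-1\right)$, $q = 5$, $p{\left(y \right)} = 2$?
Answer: $3675$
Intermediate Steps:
$H{\left(Z \right)} = 6 + 3 Z$ ($H{\left(Z \right)} = \left(Z + 2\right) \left(2 - 5\right) \left(-1\right) = \left(2 + Z\right) \left(2 - 5\right) \left(-1\right) = \left(2 + Z\right) \left(-3\right) \left(-1\right) = \left(-6 - 3 Z\right) \left(-1\right) = 6 + 3 Z$)
$\left(\left(68 - 53\right) + 5 \cdot 32\right) H{\left(5 \right)} = \left(\left(68 - 53\right) + 5 \cdot 32\right) \left(6 + 3 \cdot 5\right) = \left(\left(68 - 53\right) + 160\right) \left(6 + 15\right) = \left(15 + 160\right) 21 = 175 \cdot 21 = 3675$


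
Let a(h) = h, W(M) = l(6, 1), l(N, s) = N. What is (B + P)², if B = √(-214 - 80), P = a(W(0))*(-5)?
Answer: 606 - 420*I*√6 ≈ 606.0 - 1028.8*I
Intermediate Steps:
W(M) = 6
P = -30 (P = 6*(-5) = -30)
B = 7*I*√6 (B = √(-294) = 7*I*√6 ≈ 17.146*I)
(B + P)² = (7*I*√6 - 30)² = (-30 + 7*I*√6)²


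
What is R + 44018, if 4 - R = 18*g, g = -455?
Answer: 52212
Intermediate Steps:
R = 8194 (R = 4 - 18*(-455) = 4 - 1*(-8190) = 4 + 8190 = 8194)
R + 44018 = 8194 + 44018 = 52212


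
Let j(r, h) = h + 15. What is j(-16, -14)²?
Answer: 1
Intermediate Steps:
j(r, h) = 15 + h
j(-16, -14)² = (15 - 14)² = 1² = 1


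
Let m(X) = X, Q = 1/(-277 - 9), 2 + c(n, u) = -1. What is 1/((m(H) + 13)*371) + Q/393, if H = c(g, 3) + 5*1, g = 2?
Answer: 35611/208498290 ≈ 0.00017080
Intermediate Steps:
c(n, u) = -3 (c(n, u) = -2 - 1 = -3)
H = 2 (H = -3 + 5*1 = -3 + 5 = 2)
Q = -1/286 (Q = 1/(-286) = -1/286 ≈ -0.0034965)
1/((m(H) + 13)*371) + Q/393 = 1/((2 + 13)*371) - 1/286/393 = (1/371)/15 - 1/286*1/393 = (1/15)*(1/371) - 1/112398 = 1/5565 - 1/112398 = 35611/208498290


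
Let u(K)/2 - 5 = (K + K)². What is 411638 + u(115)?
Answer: 517448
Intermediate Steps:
u(K) = 10 + 8*K² (u(K) = 10 + 2*(K + K)² = 10 + 2*(2*K)² = 10 + 2*(4*K²) = 10 + 8*K²)
411638 + u(115) = 411638 + (10 + 8*115²) = 411638 + (10 + 8*13225) = 411638 + (10 + 105800) = 411638 + 105810 = 517448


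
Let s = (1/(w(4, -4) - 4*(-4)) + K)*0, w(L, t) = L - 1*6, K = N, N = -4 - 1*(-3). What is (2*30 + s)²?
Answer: 3600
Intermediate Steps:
N = -1 (N = -4 + 3 = -1)
K = -1
w(L, t) = -6 + L (w(L, t) = L - 6 = -6 + L)
s = 0 (s = (1/((-6 + 4) - 4*(-4)) - 1)*0 = (1/(-2 + 16) - 1)*0 = (1/14 - 1)*0 = -13/14*0 = 0)
(2*30 + s)² = (2*30 + 0)² = (60 + 0)² = 60² = 3600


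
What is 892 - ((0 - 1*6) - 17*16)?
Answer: 1170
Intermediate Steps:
892 - ((0 - 1*6) - 17*16) = 892 - ((0 - 6) - 272) = 892 - (-6 - 272) = 892 - 1*(-278) = 892 + 278 = 1170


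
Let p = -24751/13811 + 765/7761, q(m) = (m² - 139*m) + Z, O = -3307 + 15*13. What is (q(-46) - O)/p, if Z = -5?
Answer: -415064455169/60509032 ≈ -6859.5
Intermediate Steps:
O = -3112 (O = -3307 + 195 = -3112)
q(m) = -5 + m² - 139*m (q(m) = (m² - 139*m) - 5 = -5 + m² - 139*m)
p = -60509032/35729057 (p = -24751*1/13811 + 765*(1/7761) = -24751/13811 + 255/2587 = -60509032/35729057 ≈ -1.6936)
(q(-46) - O)/p = ((-5 + (-46)² - 139*(-46)) - 1*(-3112))/(-60509032/35729057) = ((-5 + 2116 + 6394) + 3112)*(-35729057/60509032) = (8505 + 3112)*(-35729057/60509032) = 11617*(-35729057/60509032) = -415064455169/60509032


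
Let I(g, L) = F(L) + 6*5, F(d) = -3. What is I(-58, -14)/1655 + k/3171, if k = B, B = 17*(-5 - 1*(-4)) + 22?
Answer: 93892/5248005 ≈ 0.017891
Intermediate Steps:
I(g, L) = 27 (I(g, L) = -3 + 6*5 = -3 + 30 = 27)
B = 5 (B = 17*(-5 + 4) + 22 = 17*(-1) + 22 = -17 + 22 = 5)
k = 5
I(-58, -14)/1655 + k/3171 = 27/1655 + 5/3171 = 93892/5248005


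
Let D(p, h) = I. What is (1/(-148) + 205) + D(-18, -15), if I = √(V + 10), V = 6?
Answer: 30931/148 ≈ 208.99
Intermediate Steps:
I = 4 (I = √(6 + 10) = √16 = 4)
D(p, h) = 4
(1/(-148) + 205) + D(-18, -15) = (1/(-148) + 205) + 4 = (-1/148 + 205) + 4 = 30339/148 + 4 = 30931/148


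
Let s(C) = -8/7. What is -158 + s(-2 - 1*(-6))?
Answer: -1114/7 ≈ -159.14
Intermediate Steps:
s(C) = -8/7 (s(C) = -8*1/7 = -8/7)
-158 + s(-2 - 1*(-6)) = -158 - 8/7 = -1114/7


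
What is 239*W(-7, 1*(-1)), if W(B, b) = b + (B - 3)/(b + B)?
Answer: 239/4 ≈ 59.750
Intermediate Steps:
W(B, b) = b + (-3 + B)/(B + b)
239*W(-7, 1*(-1)) = 239*((-3 - 7 + (1*(-1))² - 7*(-1))/(-7 + 1*(-1))) = 239*((-3 - 7 + (-1)² - 7*(-1))/(-7 - 1)) = 239*((-3 - 7 + 1 + 7)/(-8)) = 239*(-⅛*(-2)) = 239*(¼) = 239/4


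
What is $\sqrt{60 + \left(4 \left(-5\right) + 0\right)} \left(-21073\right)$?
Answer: $- 42146 \sqrt{10} \approx -1.3328 \cdot 10^{5}$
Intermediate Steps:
$\sqrt{60 + \left(4 \left(-5\right) + 0\right)} \left(-21073\right) = \sqrt{60 + \left(-20 + 0\right)} \left(-21073\right) = \sqrt{60 - 20} \left(-21073\right) = \sqrt{40} \left(-21073\right) = 2 \sqrt{10} \left(-21073\right) = - 42146 \sqrt{10}$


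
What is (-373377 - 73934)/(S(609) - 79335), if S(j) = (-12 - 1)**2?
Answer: 447311/79166 ≈ 5.6503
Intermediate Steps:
S(j) = 169 (S(j) = (-13)**2 = 169)
(-373377 - 73934)/(S(609) - 79335) = (-373377 - 73934)/(169 - 79335) = -447311/(-79166) = -447311*(-1/79166) = 447311/79166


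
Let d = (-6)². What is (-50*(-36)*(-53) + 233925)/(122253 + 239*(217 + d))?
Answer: 27705/36544 ≈ 0.75813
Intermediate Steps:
d = 36
(-50*(-36)*(-53) + 233925)/(122253 + 239*(217 + d)) = (-50*(-36)*(-53) + 233925)/(122253 + 239*(217 + 36)) = (1800*(-53) + 233925)/(122253 + 239*253) = (-95400 + 233925)/(122253 + 60467) = 138525/182720 = 138525*(1/182720) = 27705/36544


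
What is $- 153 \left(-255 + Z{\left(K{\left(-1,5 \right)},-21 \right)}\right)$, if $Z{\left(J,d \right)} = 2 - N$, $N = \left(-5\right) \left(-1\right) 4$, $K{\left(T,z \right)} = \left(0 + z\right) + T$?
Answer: $41769$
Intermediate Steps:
$K{\left(T,z \right)} = T + z$ ($K{\left(T,z \right)} = z + T = T + z$)
$N = 20$ ($N = 5 \cdot 4 = 20$)
$Z{\left(J,d \right)} = -18$ ($Z{\left(J,d \right)} = 2 - 20 = -18$)
$- 153 \left(-255 + Z{\left(K{\left(-1,5 \right)},-21 \right)}\right) = - 153 \left(-255 - 18\right) = \left(-153\right) \left(-273\right) = 41769$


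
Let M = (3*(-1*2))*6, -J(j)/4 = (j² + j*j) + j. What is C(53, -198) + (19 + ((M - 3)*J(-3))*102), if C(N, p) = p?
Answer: 238501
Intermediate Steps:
J(j) = -8*j² - 4*j (J(j) = -4*((j² + j*j) + j) = -4*((j² + j²) + j) = -4*(2*j² + j) = -4*(j + 2*j²) = -8*j² - 4*j)
M = -36 (M = (3*(-2))*6 = -6*6 = -36)
C(53, -198) + (19 + ((M - 3)*J(-3))*102) = -198 + (19 + ((-36 - 3)*(-4*(-3)*(1 + 2*(-3))))*102) = -198 + (19 - (-156)*(-3)*(1 - 6)*102) = -198 + (19 - (-156)*(-3)*(-5)*102) = -198 + (19 - 39*(-60)*102) = -198 + (19 + 2340*102) = -198 + (19 + 238680) = -198 + 238699 = 238501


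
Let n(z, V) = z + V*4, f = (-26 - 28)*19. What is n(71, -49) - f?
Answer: 901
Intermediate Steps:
f = -1026 (f = -54*19 = -1026)
n(z, V) = z + 4*V
n(71, -49) - f = (71 + 4*(-49)) - 1*(-1026) = (71 - 196) + 1026 = -125 + 1026 = 901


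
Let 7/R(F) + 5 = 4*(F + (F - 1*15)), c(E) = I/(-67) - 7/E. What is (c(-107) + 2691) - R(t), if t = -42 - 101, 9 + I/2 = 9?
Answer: 348125045/129363 ≈ 2691.1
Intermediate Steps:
I = 0 (I = -18 + 2*9 = -18 + 18 = 0)
t = -143
c(E) = -7/E (c(E) = 0/(-67) - 7/E = 0*(-1/67) - 7/E = 0 - 7/E = -7/E)
R(F) = 7/(-65 + 8*F) (R(F) = 7/(-5 + 4*(F + (F - 1*15))) = 7/(-5 + 4*(F + (F - 15))) = 7/(-5 + 4*(F + (-15 + F))) = 7/(-5 + 4*(-15 + 2*F)) = 7/(-5 + (-60 + 8*F)) = 7/(-65 + 8*F))
(c(-107) + 2691) - R(t) = (-7/(-107) + 2691) - 7/(-65 + 8*(-143)) = (-7*(-1/107) + 2691) - 7/(-65 - 1144) = (7/107 + 2691) - 7/(-1209) = 287944/107 - 7*(-1)/1209 = 287944/107 - 1*(-7/1209) = 287944/107 + 7/1209 = 348125045/129363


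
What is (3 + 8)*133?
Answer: 1463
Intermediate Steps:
(3 + 8)*133 = 11*133 = 1463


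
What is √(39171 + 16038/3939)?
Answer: √67536608997/1313 ≈ 197.93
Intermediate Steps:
√(39171 + 16038/3939) = √(39171 + 16038*(1/3939)) = √(39171 + 5346/1313) = √(51436869/1313) = √67536608997/1313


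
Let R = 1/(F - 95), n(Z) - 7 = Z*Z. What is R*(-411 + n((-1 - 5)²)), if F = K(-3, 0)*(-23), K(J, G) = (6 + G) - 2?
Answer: -892/187 ≈ -4.7701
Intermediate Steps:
K(J, G) = 4 + G
n(Z) = 7 + Z² (n(Z) = 7 + Z*Z = 7 + Z²)
F = -92 (F = (4 + 0)*(-23) = 4*(-23) = -92)
R = -1/187 (R = 1/(-92 - 95) = 1/(-187) = -1/187 ≈ -0.0053476)
R*(-411 + n((-1 - 5)²)) = -(-411 + (7 + ((-1 - 5)²)²))/187 = -(-411 + (7 + ((-6)²)²))/187 = -(-411 + (7 + 36²))/187 = -(-411 + (7 + 1296))/187 = -(-411 + 1303)/187 = -1/187*892 = -892/187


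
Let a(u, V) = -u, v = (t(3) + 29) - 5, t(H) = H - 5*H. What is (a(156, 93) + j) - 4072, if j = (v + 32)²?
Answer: -2292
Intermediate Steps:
t(H) = -4*H
v = 12 (v = (-4*3 + 29) - 5 = (-12 + 29) - 5 = 17 - 5 = 12)
j = 1936 (j = (12 + 32)² = 44² = 1936)
(a(156, 93) + j) - 4072 = (-1*156 + 1936) - 4072 = (-156 + 1936) - 4072 = 1780 - 4072 = -2292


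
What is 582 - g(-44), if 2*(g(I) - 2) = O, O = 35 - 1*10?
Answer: 1135/2 ≈ 567.50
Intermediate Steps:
O = 25 (O = 35 - 10 = 25)
g(I) = 29/2 (g(I) = 2 + (½)*25 = 2 + 25/2 = 29/2)
582 - g(-44) = 582 - 1*29/2 = 582 - 29/2 = 1135/2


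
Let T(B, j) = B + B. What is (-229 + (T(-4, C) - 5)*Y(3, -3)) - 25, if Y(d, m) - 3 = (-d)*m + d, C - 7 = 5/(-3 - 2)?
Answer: -449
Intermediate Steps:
C = 6 (C = 7 + 5/(-3 - 2) = 7 + 5/(-5) = 7 + 5*(-⅕) = 7 - 1 = 6)
Y(d, m) = 3 + d - d*m (Y(d, m) = 3 + ((-d)*m + d) = 3 + (-d*m + d) = 3 + (d - d*m) = 3 + d - d*m)
T(B, j) = 2*B
(-229 + (T(-4, C) - 5)*Y(3, -3)) - 25 = (-229 + (2*(-4) - 5)*(3 + 3 - 1*3*(-3))) - 25 = (-229 + (-8 - 5)*(3 + 3 + 9)) - 25 = (-229 - 13*15) - 25 = (-229 - 195) - 25 = -424 - 25 = -449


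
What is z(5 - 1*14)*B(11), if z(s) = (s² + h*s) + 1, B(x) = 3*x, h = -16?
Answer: 7458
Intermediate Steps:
z(s) = 1 + s² - 16*s (z(s) = (s² - 16*s) + 1 = 1 + s² - 16*s)
z(5 - 1*14)*B(11) = (1 + (5 - 1*14)² - 16*(5 - 1*14))*(3*11) = (1 + (5 - 14)² - 16*(5 - 14))*33 = (1 + (-9)² - 16*(-9))*33 = (1 + 81 + 144)*33 = 226*33 = 7458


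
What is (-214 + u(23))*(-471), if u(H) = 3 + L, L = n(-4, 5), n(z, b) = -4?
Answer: 101265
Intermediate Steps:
L = -4
u(H) = -1 (u(H) = 3 - 4 = -1)
(-214 + u(23))*(-471) = (-214 - 1)*(-471) = -215*(-471) = 101265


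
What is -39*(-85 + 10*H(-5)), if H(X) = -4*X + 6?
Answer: -6825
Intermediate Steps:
H(X) = 6 - 4*X
-39*(-85 + 10*H(-5)) = -39*(-85 + 10*(6 - 4*(-5))) = -39*(-85 + 10*(6 + 20)) = -39*(-85 + 10*26) = -39*(-85 + 260) = -39*175 = -6825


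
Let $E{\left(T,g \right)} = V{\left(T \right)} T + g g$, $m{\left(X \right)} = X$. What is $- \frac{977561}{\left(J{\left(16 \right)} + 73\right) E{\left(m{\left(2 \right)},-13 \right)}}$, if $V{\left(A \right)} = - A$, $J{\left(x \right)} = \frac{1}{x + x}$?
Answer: $- \frac{31281952}{385605} \approx -81.124$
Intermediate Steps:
$J{\left(x \right)} = \frac{1}{2 x}$
$E{\left(T,g \right)} = g^{2} - T^{2}$ ($E{\left(T,g \right)} = - T T + g g = - T^{2} + g^{2} = g^{2} - T^{2}$)
$- \frac{977561}{\left(J{\left(16 \right)} + 73\right) E{\left(m{\left(2 \right)},-13 \right)}} = - \frac{977561}{\left(\frac{1}{2 \cdot 16} + 73\right) \left(\left(-13\right)^{2} - 2^{2}\right)} = - \frac{977561}{\left(\frac{1}{2} \cdot \frac{1}{16} + 73\right) \left(169 - 4\right)} = - \frac{977561}{\left(\frac{1}{32} + 73\right) \left(169 - 4\right)} = - \frac{977561}{\frac{2337}{32} \cdot 165} = - \frac{977561}{\frac{385605}{32}} = \left(-977561\right) \frac{32}{385605} = - \frac{31281952}{385605}$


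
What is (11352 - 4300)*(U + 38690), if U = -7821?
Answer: 217688188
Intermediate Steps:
(11352 - 4300)*(U + 38690) = (11352 - 4300)*(-7821 + 38690) = 7052*30869 = 217688188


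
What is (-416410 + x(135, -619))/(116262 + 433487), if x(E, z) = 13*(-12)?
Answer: -416566/549749 ≈ -0.75774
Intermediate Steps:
x(E, z) = -156
(-416410 + x(135, -619))/(116262 + 433487) = (-416410 - 156)/(116262 + 433487) = -416566/549749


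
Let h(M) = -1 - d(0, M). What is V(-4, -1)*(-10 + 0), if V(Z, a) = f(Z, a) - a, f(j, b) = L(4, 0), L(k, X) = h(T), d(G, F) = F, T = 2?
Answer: 20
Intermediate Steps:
h(M) = -1 - M
L(k, X) = -3 (L(k, X) = -1 - 1*2 = -1 - 2 = -3)
f(j, b) = -3
V(Z, a) = -3 - a
V(-4, -1)*(-10 + 0) = (-3 - 1*(-1))*(-10 + 0) = (-3 + 1)*(-10) = -2*(-10) = 20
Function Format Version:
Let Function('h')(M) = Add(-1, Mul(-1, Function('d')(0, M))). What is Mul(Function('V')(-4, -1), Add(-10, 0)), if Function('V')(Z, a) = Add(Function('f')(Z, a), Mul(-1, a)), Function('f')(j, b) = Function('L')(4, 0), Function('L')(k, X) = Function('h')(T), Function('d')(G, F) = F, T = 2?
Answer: 20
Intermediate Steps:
Function('h')(M) = Add(-1, Mul(-1, M))
Function('L')(k, X) = -3 (Function('L')(k, X) = Add(-1, Mul(-1, 2)) = Add(-1, -2) = -3)
Function('f')(j, b) = -3
Function('V')(Z, a) = Add(-3, Mul(-1, a))
Mul(Function('V')(-4, -1), Add(-10, 0)) = Mul(Add(-3, Mul(-1, -1)), Add(-10, 0)) = Mul(Add(-3, 1), -10) = Mul(-2, -10) = 20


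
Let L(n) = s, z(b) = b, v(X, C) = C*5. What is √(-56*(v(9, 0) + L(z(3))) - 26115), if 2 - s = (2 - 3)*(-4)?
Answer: I*√26003 ≈ 161.25*I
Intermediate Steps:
v(X, C) = 5*C
s = -2 (s = 2 - (2 - 3)*(-4) = 2 - (-1)*(-4) = 2 - 1*4 = 2 - 4 = -2)
L(n) = -2
√(-56*(v(9, 0) + L(z(3))) - 26115) = √(-56*(5*0 - 2) - 26115) = √(-56*(0 - 2) - 26115) = √(-56*(-2) - 26115) = √(112 - 26115) = √(-26003) = I*√26003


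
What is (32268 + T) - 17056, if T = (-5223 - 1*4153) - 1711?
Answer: 4125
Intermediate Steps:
T = -11087 (T = (-5223 - 4153) - 1711 = -9376 - 1711 = -11087)
(32268 + T) - 17056 = (32268 - 11087) - 17056 = 21181 - 17056 = 4125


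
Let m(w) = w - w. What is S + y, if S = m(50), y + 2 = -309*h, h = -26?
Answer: 8032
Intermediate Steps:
m(w) = 0
y = 8032 (y = -2 - 309*(-26) = -2 + 8034 = 8032)
S = 0
S + y = 0 + 8032 = 8032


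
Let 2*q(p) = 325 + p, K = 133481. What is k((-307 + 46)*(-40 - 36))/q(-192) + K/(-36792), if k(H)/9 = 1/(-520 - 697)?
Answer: -3086575771/850741416 ≈ -3.6281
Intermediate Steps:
k(H) = -9/1217 (k(H) = 9/(-520 - 697) = 9/(-1217) = 9*(-1/1217) = -9/1217)
q(p) = 325/2 + p/2 (q(p) = (325 + p)/2 = 325/2 + p/2)
k((-307 + 46)*(-40 - 36))/q(-192) + K/(-36792) = -9/(1217*(325/2 + (½)*(-192))) + 133481/(-36792) = -9/(1217*(325/2 - 96)) + 133481*(-1/36792) = -9/(1217*133/2) - 133481/36792 = -9/1217*2/133 - 133481/36792 = -18/161861 - 133481/36792 = -3086575771/850741416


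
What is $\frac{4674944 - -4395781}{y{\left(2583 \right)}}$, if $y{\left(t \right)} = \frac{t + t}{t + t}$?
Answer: $9070725$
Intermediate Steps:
$y{\left(t \right)} = 1$ ($y{\left(t \right)} = \frac{2 t}{2 t} = 2 t \frac{1}{2 t} = 1$)
$\frac{4674944 - -4395781}{y{\left(2583 \right)}} = \frac{4674944 - -4395781}{1} = \left(4674944 + 4395781\right) 1 = 9070725 \cdot 1 = 9070725$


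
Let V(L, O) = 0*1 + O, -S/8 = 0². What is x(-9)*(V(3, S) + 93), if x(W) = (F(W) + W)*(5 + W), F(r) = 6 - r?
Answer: -2232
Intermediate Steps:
S = 0 (S = -8*0² = -8*0 = 0)
V(L, O) = O (V(L, O) = 0 + O = O)
x(W) = 30 + 6*W (x(W) = ((6 - W) + W)*(5 + W) = 6*(5 + W) = 30 + 6*W)
x(-9)*(V(3, S) + 93) = (30 + 6*(-9))*(0 + 93) = (30 - 54)*93 = -24*93 = -2232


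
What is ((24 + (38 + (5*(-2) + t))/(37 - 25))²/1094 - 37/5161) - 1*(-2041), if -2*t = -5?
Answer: 6639756327025/3252173184 ≈ 2041.6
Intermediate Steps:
t = 5/2 (t = -½*(-5) = 5/2 ≈ 2.5000)
((24 + (38 + (5*(-2) + t))/(37 - 25))²/1094 - 37/5161) - 1*(-2041) = ((24 + (38 + (5*(-2) + 5/2))/(37 - 25))²/1094 - 37/5161) - 1*(-2041) = ((24 + (38 + (-10 + 5/2))/12)²*(1/1094) - 37*1/5161) + 2041 = ((24 + (38 - 15/2)*(1/12))²*(1/1094) - 37/5161) + 2041 = ((24 + (61/2)*(1/12))²*(1/1094) - 37/5161) + 2041 = ((24 + 61/24)²*(1/1094) - 37/5161) + 2041 = ((637/24)²*(1/1094) - 37/5161) + 2041 = ((405769/576)*(1/1094) - 37/5161) + 2041 = (405769/630144 - 37/5161) + 2041 = 2070858481/3252173184 + 2041 = 6639756327025/3252173184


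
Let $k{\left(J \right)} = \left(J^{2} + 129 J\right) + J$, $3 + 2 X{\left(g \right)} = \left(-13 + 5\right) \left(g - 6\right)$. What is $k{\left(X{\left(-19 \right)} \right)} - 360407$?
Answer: $- \frac{1351599}{4} \approx -3.379 \cdot 10^{5}$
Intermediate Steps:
$X{\left(g \right)} = \frac{45}{2} - 4 g$ ($X{\left(g \right)} = - \frac{3}{2} + \frac{\left(-13 + 5\right) \left(g - 6\right)}{2} = - \frac{3}{2} + \frac{\left(-8\right) \left(-6 + g\right)}{2} = - \frac{3}{2} + \frac{48 - 8 g}{2} = - \frac{3}{2} - \left(-24 + 4 g\right) = \frac{45}{2} - 4 g$)
$k{\left(J \right)} = J^{2} + 130 J$
$k{\left(X{\left(-19 \right)} \right)} - 360407 = \left(\frac{45}{2} - -76\right) \left(130 + \left(\frac{45}{2} - -76\right)\right) - 360407 = \left(\frac{45}{2} + 76\right) \left(130 + \left(\frac{45}{2} + 76\right)\right) - 360407 = \frac{197 \left(130 + \frac{197}{2}\right)}{2} - 360407 = \frac{197}{2} \cdot \frac{457}{2} - 360407 = \frac{90029}{4} - 360407 = - \frac{1351599}{4}$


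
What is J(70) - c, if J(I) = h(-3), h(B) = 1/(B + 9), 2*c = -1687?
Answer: 2531/3 ≈ 843.67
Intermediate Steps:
c = -1687/2 (c = (½)*(-1687) = -1687/2 ≈ -843.50)
h(B) = 1/(9 + B)
J(I) = ⅙ (J(I) = 1/(9 - 3) = 1/6 = ⅙)
J(70) - c = ⅙ - 1*(-1687/2) = ⅙ + 1687/2 = 2531/3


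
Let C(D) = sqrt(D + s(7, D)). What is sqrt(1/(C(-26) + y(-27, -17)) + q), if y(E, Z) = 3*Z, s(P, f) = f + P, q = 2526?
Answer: sqrt(2526 - 1/(51 - 3*I*sqrt(5))) ≈ 50.259 - 0.e-5*I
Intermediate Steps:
s(P, f) = P + f
C(D) = sqrt(7 + 2*D) (C(D) = sqrt(D + (7 + D)) = sqrt(7 + 2*D))
sqrt(1/(C(-26) + y(-27, -17)) + q) = sqrt(1/(sqrt(7 + 2*(-26)) + 3*(-17)) + 2526) = sqrt(1/(sqrt(7 - 52) - 51) + 2526) = sqrt(1/(sqrt(-45) - 51) + 2526) = sqrt(1/(3*I*sqrt(5) - 51) + 2526) = sqrt(1/(-51 + 3*I*sqrt(5)) + 2526) = sqrt(2526 + 1/(-51 + 3*I*sqrt(5)))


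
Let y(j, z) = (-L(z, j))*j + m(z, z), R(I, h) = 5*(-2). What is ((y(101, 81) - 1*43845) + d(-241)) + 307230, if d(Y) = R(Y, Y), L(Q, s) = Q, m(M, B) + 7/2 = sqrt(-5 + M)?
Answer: 510381/2 + 2*sqrt(19) ≈ 2.5520e+5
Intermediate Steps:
R(I, h) = -10
m(M, B) = -7/2 + sqrt(-5 + M)
d(Y) = -10
y(j, z) = -7/2 + sqrt(-5 + z) - j*z (y(j, z) = (-z)*j + (-7/2 + sqrt(-5 + z)) = -j*z + (-7/2 + sqrt(-5 + z)) = -7/2 + sqrt(-5 + z) - j*z)
((y(101, 81) - 1*43845) + d(-241)) + 307230 = (((-7/2 + sqrt(-5 + 81) - 1*101*81) - 1*43845) - 10) + 307230 = (((-7/2 + sqrt(76) - 8181) - 43845) - 10) + 307230 = (((-7/2 + 2*sqrt(19) - 8181) - 43845) - 10) + 307230 = (((-16369/2 + 2*sqrt(19)) - 43845) - 10) + 307230 = ((-104059/2 + 2*sqrt(19)) - 10) + 307230 = (-104079/2 + 2*sqrt(19)) + 307230 = 510381/2 + 2*sqrt(19)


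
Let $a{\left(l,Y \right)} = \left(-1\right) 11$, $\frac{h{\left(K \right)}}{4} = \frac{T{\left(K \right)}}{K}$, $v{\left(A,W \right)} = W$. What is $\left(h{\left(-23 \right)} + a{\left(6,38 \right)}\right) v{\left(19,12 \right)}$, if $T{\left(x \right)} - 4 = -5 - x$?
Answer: $- \frac{4092}{23} \approx -177.91$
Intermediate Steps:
$T{\left(x \right)} = -1 - x$ ($T{\left(x \right)} = 4 - \left(5 + x\right) = -1 - x$)
$h{\left(K \right)} = \frac{4 \left(-1 - K\right)}{K}$ ($h{\left(K \right)} = 4 \frac{-1 - K}{K} = \frac{4 \left(-1 - K\right)}{K}$)
$a{\left(l,Y \right)} = -11$
$\left(h{\left(-23 \right)} + a{\left(6,38 \right)}\right) v{\left(19,12 \right)} = \left(\left(-4 - \frac{4}{-23}\right) - 11\right) 12 = \left(\left(-4 - - \frac{4}{23}\right) - 11\right) 12 = \left(\left(-4 + \frac{4}{23}\right) - 11\right) 12 = \left(- \frac{88}{23} - 11\right) 12 = \left(- \frac{341}{23}\right) 12 = - \frac{4092}{23}$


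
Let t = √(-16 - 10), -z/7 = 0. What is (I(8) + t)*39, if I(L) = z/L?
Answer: 39*I*√26 ≈ 198.86*I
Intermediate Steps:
z = 0 (z = -7*0 = 0)
I(L) = 0 (I(L) = 0/L = 0)
t = I*√26 (t = √(-26) = I*√26 ≈ 5.099*I)
(I(8) + t)*39 = (0 + I*√26)*39 = (I*√26)*39 = 39*I*√26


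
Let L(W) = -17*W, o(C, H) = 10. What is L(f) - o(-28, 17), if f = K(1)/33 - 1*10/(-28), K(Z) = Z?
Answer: -7663/462 ≈ -16.587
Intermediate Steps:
f = 179/462 (f = 1/33 - 1*10/(-28) = 1*(1/33) - 10*(-1/28) = 1/33 + 5/14 = 179/462 ≈ 0.38745)
L(f) - o(-28, 17) = -17*179/462 - 1*10 = -3043/462 - 10 = -7663/462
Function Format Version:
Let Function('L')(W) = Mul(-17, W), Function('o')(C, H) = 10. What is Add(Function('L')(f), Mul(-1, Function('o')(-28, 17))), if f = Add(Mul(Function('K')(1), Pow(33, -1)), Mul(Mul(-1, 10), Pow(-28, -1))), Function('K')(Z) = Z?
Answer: Rational(-7663, 462) ≈ -16.587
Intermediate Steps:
f = Rational(179, 462) (f = Add(Mul(1, Pow(33, -1)), Mul(Mul(-1, 10), Pow(-28, -1))) = Add(Mul(1, Rational(1, 33)), Mul(-10, Rational(-1, 28))) = Add(Rational(1, 33), Rational(5, 14)) = Rational(179, 462) ≈ 0.38745)
Add(Function('L')(f), Mul(-1, Function('o')(-28, 17))) = Add(Mul(-17, Rational(179, 462)), Mul(-1, 10)) = Add(Rational(-3043, 462), -10) = Rational(-7663, 462)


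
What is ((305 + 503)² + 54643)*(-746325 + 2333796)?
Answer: 1123146844797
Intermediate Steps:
((305 + 503)² + 54643)*(-746325 + 2333796) = (808² + 54643)*1587471 = (652864 + 54643)*1587471 = 707507*1587471 = 1123146844797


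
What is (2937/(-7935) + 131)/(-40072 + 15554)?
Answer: -172758/32425055 ≈ -0.0053279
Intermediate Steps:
(2937/(-7935) + 131)/(-40072 + 15554) = (2937*(-1/7935) + 131)/(-24518) = (-979/2645 + 131)*(-1/24518) = (345516/2645)*(-1/24518) = -172758/32425055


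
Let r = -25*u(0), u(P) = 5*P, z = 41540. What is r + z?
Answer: 41540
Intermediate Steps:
r = 0 (r = -125*0 = -25*0 = 0)
r + z = 0 + 41540 = 41540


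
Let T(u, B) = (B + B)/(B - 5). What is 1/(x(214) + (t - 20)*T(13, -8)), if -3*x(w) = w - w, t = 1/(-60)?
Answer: -195/4804 ≈ -0.040591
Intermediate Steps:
t = -1/60 ≈ -0.016667
x(w) = 0 (x(w) = -(w - w)/3 = -⅓*0 = 0)
T(u, B) = 2*B/(-5 + B) (T(u, B) = (2*B)/(-5 + B) = 2*B/(-5 + B))
1/(x(214) + (t - 20)*T(13, -8)) = 1/(0 + (-1/60 - 20)*(2*(-8)/(-5 - 8))) = 1/(0 - 1201*(-8)/(30*(-13))) = 1/(0 - 1201*(-8)*(-1)/(30*13)) = 1/(0 - 1201/60*16/13) = 1/(0 - 4804/195) = 1/(-4804/195) = -195/4804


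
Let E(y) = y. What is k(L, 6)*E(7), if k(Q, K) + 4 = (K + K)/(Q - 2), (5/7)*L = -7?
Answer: -2072/59 ≈ -35.119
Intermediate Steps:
L = -49/5 (L = (7/5)*(-7) = -49/5 ≈ -9.8000)
k(Q, K) = -4 + 2*K/(-2 + Q) (k(Q, K) = -4 + (K + K)/(Q - 2) = -4 + (2*K)/(-2 + Q) = -4 + 2*K/(-2 + Q))
k(L, 6)*E(7) = (2*(4 + 6 - 2*(-49/5))/(-2 - 49/5))*7 = (2*(4 + 6 + 98/5)/(-59/5))*7 = (2*(-5/59)*(148/5))*7 = -296/59*7 = -2072/59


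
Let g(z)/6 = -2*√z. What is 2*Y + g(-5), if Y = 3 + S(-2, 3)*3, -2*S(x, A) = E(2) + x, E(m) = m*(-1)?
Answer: 18 - 12*I*√5 ≈ 18.0 - 26.833*I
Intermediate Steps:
E(m) = -m
S(x, A) = 1 - x/2 (S(x, A) = -(-1*2 + x)/2 = -(-2 + x)/2 = 1 - x/2)
Y = 9 (Y = 3 + (1 - ½*(-2))*3 = 3 + (1 + 1)*3 = 3 + 2*3 = 3 + 6 = 9)
g(z) = -12*√z (g(z) = 6*(-2*√z) = -12*√z)
2*Y + g(-5) = 2*9 - 12*I*√5 = 18 - 12*I*√5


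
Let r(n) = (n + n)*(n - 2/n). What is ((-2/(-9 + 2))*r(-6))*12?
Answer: 1632/7 ≈ 233.14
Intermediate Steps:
r(n) = 2*n*(n - 2/n) (r(n) = (2*n)*(n - 2/n) = 2*n*(n - 2/n))
((-2/(-9 + 2))*r(-6))*12 = ((-2/(-9 + 2))*(-4 + 2*(-6)**2))*12 = ((-2/(-7))*(-4 + 2*36))*12 = ((-1/7*(-2))*(-4 + 72))*12 = ((2/7)*68)*12 = (136/7)*12 = 1632/7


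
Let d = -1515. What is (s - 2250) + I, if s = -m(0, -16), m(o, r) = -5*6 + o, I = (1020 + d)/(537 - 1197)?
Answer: -8877/4 ≈ -2219.3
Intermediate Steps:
I = ¾ (I = (1020 - 1515)/(537 - 1197) = -495/(-660) = -495*(-1/660) = ¾ ≈ 0.75000)
m(o, r) = -30 + o
s = 30 (s = -(-30 + 0) = -1*(-30) = 30)
(s - 2250) + I = (30 - 2250) + ¾ = -2220 + ¾ = -8877/4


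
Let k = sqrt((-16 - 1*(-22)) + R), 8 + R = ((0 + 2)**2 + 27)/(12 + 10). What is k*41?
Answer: 41*I*sqrt(286)/22 ≈ 31.517*I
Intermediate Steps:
R = -145/22 (R = -8 + ((0 + 2)**2 + 27)/(12 + 10) = -8 + (2**2 + 27)/22 = -8 + (4 + 27)*(1/22) = -8 + 31*(1/22) = -8 + 31/22 = -145/22 ≈ -6.5909)
k = I*sqrt(286)/22 (k = sqrt((-16 - 1*(-22)) - 145/22) = sqrt((-16 + 22) - 145/22) = sqrt(6 - 145/22) = sqrt(-13/22) = I*sqrt(286)/22 ≈ 0.76871*I)
k*41 = (I*sqrt(286)/22)*41 = 41*I*sqrt(286)/22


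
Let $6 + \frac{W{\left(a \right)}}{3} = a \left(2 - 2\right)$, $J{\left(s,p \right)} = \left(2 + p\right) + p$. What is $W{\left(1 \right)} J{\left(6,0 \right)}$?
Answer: $-36$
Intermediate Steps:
$J{\left(s,p \right)} = 2 + 2 p$
$W{\left(a \right)} = -18$ ($W{\left(a \right)} = -18 + 3 a \left(2 - 2\right) = -18 + 3 a 0 = -18 + 3 \cdot 0 = -18 + 0 = -18$)
$W{\left(1 \right)} J{\left(6,0 \right)} = - 18 \left(2 + 2 \cdot 0\right) = - 18 \left(2 + 0\right) = \left(-18\right) 2 = -36$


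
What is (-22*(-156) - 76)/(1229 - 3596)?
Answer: -3356/2367 ≈ -1.4178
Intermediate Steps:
(-22*(-156) - 76)/(1229 - 3596) = (3432 - 76)/(-2367) = 3356*(-1/2367) = -3356/2367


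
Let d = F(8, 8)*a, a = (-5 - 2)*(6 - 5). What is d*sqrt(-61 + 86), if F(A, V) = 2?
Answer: -70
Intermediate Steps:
a = -7 (a = -7*1 = -7)
d = -14 (d = 2*(-7) = -14)
d*sqrt(-61 + 86) = -14*sqrt(-61 + 86) = -14*sqrt(25) = -14*5 = -70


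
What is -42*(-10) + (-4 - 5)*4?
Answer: 384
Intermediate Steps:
-42*(-10) + (-4 - 5)*4 = 420 - 9*4 = 420 - 36 = 384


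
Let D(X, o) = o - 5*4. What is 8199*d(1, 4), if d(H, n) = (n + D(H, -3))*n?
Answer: -623124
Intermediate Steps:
D(X, o) = -20 + o (D(X, o) = o - 20 = -20 + o)
d(H, n) = n*(-23 + n) (d(H, n) = (n + (-20 - 3))*n = (n - 23)*n = (-23 + n)*n = n*(-23 + n))
8199*d(1, 4) = 8199*(4*(-23 + 4)) = 8199*(4*(-19)) = 8199*(-76) = -623124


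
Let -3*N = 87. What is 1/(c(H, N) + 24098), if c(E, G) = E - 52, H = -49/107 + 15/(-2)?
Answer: 214/5144141 ≈ 4.1601e-5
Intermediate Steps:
N = -29 (N = -⅓*87 = -29)
H = -1703/214 (H = -49*1/107 + 15*(-½) = -49/107 - 15/2 = -1703/214 ≈ -7.9579)
c(E, G) = -52 + E
1/(c(H, N) + 24098) = 1/((-52 - 1703/214) + 24098) = 1/(-12831/214 + 24098) = 1/(5144141/214) = 214/5144141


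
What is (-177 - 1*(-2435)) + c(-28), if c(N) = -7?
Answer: 2251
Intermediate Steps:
(-177 - 1*(-2435)) + c(-28) = (-177 - 1*(-2435)) - 7 = (-177 + 2435) - 7 = 2258 - 7 = 2251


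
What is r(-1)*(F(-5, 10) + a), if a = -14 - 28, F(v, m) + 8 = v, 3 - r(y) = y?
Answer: -220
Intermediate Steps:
r(y) = 3 - y
F(v, m) = -8 + v
a = -42
r(-1)*(F(-5, 10) + a) = (3 - 1*(-1))*((-8 - 5) - 42) = (3 + 1)*(-13 - 42) = 4*(-55) = -220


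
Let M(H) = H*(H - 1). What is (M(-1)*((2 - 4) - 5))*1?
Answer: -14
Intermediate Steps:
M(H) = H*(-1 + H)
(M(-1)*((2 - 4) - 5))*1 = ((-(-1 - 1))*((2 - 4) - 5))*1 = ((-1*(-2))*(-2 - 5))*1 = (2*(-7))*1 = -14*1 = -14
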